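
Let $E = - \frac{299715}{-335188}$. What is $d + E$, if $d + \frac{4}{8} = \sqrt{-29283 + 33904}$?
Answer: $\frac{132121}{335188} + \sqrt{4621} \approx 68.372$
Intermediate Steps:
$E = \frac{299715}{335188}$ ($E = \left(-299715\right) \left(- \frac{1}{335188}\right) = \frac{299715}{335188} \approx 0.89417$)
$d = - \frac{1}{2} + \sqrt{4621}$ ($d = - \frac{1}{2} + \sqrt{-29283 + 33904} = - \frac{1}{2} + \sqrt{4621} \approx 67.478$)
$d + E = \left(- \frac{1}{2} + \sqrt{4621}\right) + \frac{299715}{335188} = \frac{132121}{335188} + \sqrt{4621}$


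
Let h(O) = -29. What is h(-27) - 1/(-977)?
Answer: -28332/977 ≈ -28.999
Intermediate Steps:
h(-27) - 1/(-977) = -29 - 1/(-977) = -29 - 1*(-1/977) = -29 + 1/977 = -28332/977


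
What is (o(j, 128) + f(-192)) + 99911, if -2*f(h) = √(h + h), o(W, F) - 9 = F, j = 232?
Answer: 100048 - 4*I*√6 ≈ 1.0005e+5 - 9.798*I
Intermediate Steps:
o(W, F) = 9 + F
f(h) = -√2*√h/2 (f(h) = -√(h + h)/2 = -√2*√h/2)
(o(j, 128) + f(-192)) + 99911 = ((9 + 128) - √2*√(-192)/2) + 99911 = (137 - √2*8*I*√3/2) + 99911 = (137 - 4*I*√6) + 99911 = 100048 - 4*I*√6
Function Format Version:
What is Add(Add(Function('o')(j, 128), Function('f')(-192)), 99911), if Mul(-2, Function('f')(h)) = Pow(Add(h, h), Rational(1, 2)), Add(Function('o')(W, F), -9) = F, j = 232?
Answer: Add(100048, Mul(-4, I, Pow(6, Rational(1, 2)))) ≈ Add(1.0005e+5, Mul(-9.7980, I))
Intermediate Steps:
Function('o')(W, F) = Add(9, F)
Function('f')(h) = Mul(Rational(-1, 2), Pow(2, Rational(1, 2)), Pow(h, Rational(1, 2))) (Function('f')(h) = Mul(Rational(-1, 2), Pow(Add(h, h), Rational(1, 2))) = Mul(Rational(-1, 2), Pow(Mul(2, h), Rational(1, 2))) = Mul(Rational(-1, 2), Mul(Pow(2, Rational(1, 2)), Pow(h, Rational(1, 2)))) = Mul(Rational(-1, 2), Pow(2, Rational(1, 2)), Pow(h, Rational(1, 2))))
Add(Add(Function('o')(j, 128), Function('f')(-192)), 99911) = Add(Add(Add(9, 128), Mul(Rational(-1, 2), Pow(2, Rational(1, 2)), Pow(-192, Rational(1, 2)))), 99911) = Add(Add(137, Mul(Rational(-1, 2), Pow(2, Rational(1, 2)), Mul(8, I, Pow(3, Rational(1, 2))))), 99911) = Add(Add(137, Mul(-4, I, Pow(6, Rational(1, 2)))), 99911) = Add(100048, Mul(-4, I, Pow(6, Rational(1, 2))))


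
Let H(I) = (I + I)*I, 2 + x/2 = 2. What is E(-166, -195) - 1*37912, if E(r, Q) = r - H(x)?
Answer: -38078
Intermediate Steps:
x = 0 (x = -4 + 2*2 = -4 + 4 = 0)
H(I) = 2*I² (H(I) = (2*I)*I = 2*I²)
E(r, Q) = r (E(r, Q) = r - 2*0² = r - 2*0 = r - 1*0 = r + 0 = r)
E(-166, -195) - 1*37912 = -166 - 1*37912 = -166 - 37912 = -38078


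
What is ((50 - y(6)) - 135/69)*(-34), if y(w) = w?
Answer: -32878/23 ≈ -1429.5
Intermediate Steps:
((50 - y(6)) - 135/69)*(-34) = ((50 - 1*6) - 135/69)*(-34) = ((50 - 6) - 135*1/69)*(-34) = (44 - 45/23)*(-34) = (967/23)*(-34) = -32878/23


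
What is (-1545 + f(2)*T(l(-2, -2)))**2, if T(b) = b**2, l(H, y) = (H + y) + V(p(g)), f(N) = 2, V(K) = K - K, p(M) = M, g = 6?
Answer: 2289169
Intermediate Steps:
V(K) = 0
l(H, y) = H + y (l(H, y) = (H + y) + 0 = H + y)
(-1545 + f(2)*T(l(-2, -2)))**2 = (-1545 + 2*(-2 - 2)**2)**2 = (-1545 + 2*(-4)**2)**2 = (-1545 + 2*16)**2 = (-1545 + 32)**2 = (-1513)**2 = 2289169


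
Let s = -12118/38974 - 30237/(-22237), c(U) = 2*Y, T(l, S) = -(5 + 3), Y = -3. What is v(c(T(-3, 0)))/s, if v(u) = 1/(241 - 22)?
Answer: 433332419/99534281484 ≈ 0.0043536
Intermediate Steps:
T(l, S) = -8 (T(l, S) = -1*8 = -8)
c(U) = -6 (c(U) = 2*(-3) = -6)
v(u) = 1/219
s = 454494436/433332419 (s = -12118*1/38974 - 30237*(-1/22237) = -6059/19487 + 30237/22237 = 454494436/433332419 ≈ 1.0488)
v(c(T(-3, 0)))/s = 1/(219*(454494436/433332419)) = (1/219)*(433332419/454494436) = 433332419/99534281484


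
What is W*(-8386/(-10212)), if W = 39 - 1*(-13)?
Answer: 109018/2553 ≈ 42.702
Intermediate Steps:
W = 52 (W = 39 + 13 = 52)
W*(-8386/(-10212)) = 52*(-8386/(-10212)) = 52*(-8386*(-1/10212)) = 52*(4193/5106) = 109018/2553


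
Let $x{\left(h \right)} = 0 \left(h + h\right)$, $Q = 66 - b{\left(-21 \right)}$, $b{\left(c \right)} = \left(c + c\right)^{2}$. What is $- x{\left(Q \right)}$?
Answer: $0$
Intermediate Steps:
$b{\left(c \right)} = 4 c^{2}$ ($b{\left(c \right)} = \left(2 c\right)^{2} = 4 c^{2}$)
$Q = -1698$ ($Q = 66 - 4 \left(-21\right)^{2} = 66 - 4 \cdot 441 = 66 - 1764 = -1698$)
$x{\left(h \right)} = 0$ ($x{\left(h \right)} = 0 \cdot 2 h = 0$)
$- x{\left(Q \right)} = \left(-1\right) 0 = 0$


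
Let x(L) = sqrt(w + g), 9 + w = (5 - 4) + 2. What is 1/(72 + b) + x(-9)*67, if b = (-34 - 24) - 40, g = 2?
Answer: -1/26 + 134*I ≈ -0.038462 + 134.0*I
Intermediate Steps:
b = -98 (b = -58 - 40 = -98)
w = -6 (w = -9 + ((5 - 4) + 2) = -9 + (1 + 2) = -9 + 3 = -6)
x(L) = 2*I (x(L) = sqrt(-6 + 2) = sqrt(-4) = 2*I)
1/(72 + b) + x(-9)*67 = 1/(72 - 98) + (2*I)*67 = 1/(-26) + 134*I = -1/26 + 134*I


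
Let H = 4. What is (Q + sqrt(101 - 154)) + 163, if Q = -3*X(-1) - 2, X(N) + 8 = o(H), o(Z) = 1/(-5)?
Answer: 928/5 + I*sqrt(53) ≈ 185.6 + 7.2801*I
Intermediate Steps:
o(Z) = -1/5
X(N) = -41/5 (X(N) = -8 - 1/5 = -41/5)
Q = 113/5 (Q = -3*(-41/5) - 2 = 123/5 - 2 = 113/5 ≈ 22.600)
(Q + sqrt(101 - 154)) + 163 = (113/5 + sqrt(101 - 154)) + 163 = (113/5 + sqrt(-53)) + 163 = (113/5 + I*sqrt(53)) + 163 = 928/5 + I*sqrt(53)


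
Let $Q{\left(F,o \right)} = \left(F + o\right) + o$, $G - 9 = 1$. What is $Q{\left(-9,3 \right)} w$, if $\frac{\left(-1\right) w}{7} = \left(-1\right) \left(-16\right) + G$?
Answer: $546$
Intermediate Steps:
$G = 10$ ($G = 9 + 1 = 10$)
$Q{\left(F,o \right)} = F + 2 o$
$w = -182$ ($w = - 7 \left(\left(-1\right) \left(-16\right) + 10\right) = - 7 \left(16 + 10\right) = \left(-7\right) 26 = -182$)
$Q{\left(-9,3 \right)} w = \left(-9 + 2 \cdot 3\right) \left(-182\right) = \left(-9 + 6\right) \left(-182\right) = \left(-3\right) \left(-182\right) = 546$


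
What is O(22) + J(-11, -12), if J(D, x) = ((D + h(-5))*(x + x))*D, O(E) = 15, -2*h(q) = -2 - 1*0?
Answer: -2625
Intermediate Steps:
h(q) = 1 (h(q) = -(-2 - 1*0)/2 = -(-2 + 0)/2 = -1/2*(-2) = 1)
J(D, x) = 2*D*x*(1 + D) (J(D, x) = ((D + 1)*(x + x))*D = ((1 + D)*(2*x))*D = (2*x*(1 + D))*D = 2*D*x*(1 + D))
O(22) + J(-11, -12) = 15 + 2*(-11)*(-12)*(1 - 11) = 15 + 2*(-11)*(-12)*(-10) = 15 - 2640 = -2625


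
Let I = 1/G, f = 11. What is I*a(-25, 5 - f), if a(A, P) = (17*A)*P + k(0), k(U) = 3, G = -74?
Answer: -69/2 ≈ -34.500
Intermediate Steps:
I = -1/74 (I = 1/(-74) = -1/74 ≈ -0.013514)
a(A, P) = 3 + 17*A*P (a(A, P) = (17*A)*P + 3 = 17*A*P + 3 = 3 + 17*A*P)
I*a(-25, 5 - f) = -(3 + 17*(-25)*(5 - 1*11))/74 = -(3 + 17*(-25)*(5 - 11))/74 = -(3 + 17*(-25)*(-6))/74 = -(3 + 2550)/74 = -1/74*2553 = -69/2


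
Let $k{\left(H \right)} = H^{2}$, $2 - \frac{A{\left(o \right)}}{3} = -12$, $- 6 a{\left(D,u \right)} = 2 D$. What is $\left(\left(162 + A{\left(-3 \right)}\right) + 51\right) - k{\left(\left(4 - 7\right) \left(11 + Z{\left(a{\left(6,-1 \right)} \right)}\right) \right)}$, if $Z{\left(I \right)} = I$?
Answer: $-474$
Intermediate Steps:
$a{\left(D,u \right)} = - \frac{D}{3}$ ($a{\left(D,u \right)} = - \frac{2 D}{6} = - \frac{D}{3}$)
$A{\left(o \right)} = 42$ ($A{\left(o \right)} = 6 - -36 = 6 + 36 = 42$)
$\left(\left(162 + A{\left(-3 \right)}\right) + 51\right) - k{\left(\left(4 - 7\right) \left(11 + Z{\left(a{\left(6,-1 \right)} \right)}\right) \right)} = \left(\left(162 + 42\right) + 51\right) - \left(\left(4 - 7\right) \left(11 - 2\right)\right)^{2} = \left(204 + 51\right) - \left(- 3 \left(11 - 2\right)\right)^{2} = 255 - \left(\left(-3\right) 9\right)^{2} = 255 - \left(-27\right)^{2} = 255 - 729 = -474$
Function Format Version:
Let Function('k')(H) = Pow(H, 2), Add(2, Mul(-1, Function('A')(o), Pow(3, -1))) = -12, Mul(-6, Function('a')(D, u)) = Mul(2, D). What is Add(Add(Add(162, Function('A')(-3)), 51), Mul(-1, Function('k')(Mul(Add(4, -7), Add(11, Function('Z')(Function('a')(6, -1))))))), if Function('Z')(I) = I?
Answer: -474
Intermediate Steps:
Function('a')(D, u) = Mul(Rational(-1, 3), D) (Function('a')(D, u) = Mul(Rational(-1, 6), Mul(2, D)) = Mul(Rational(-1, 3), D))
Function('A')(o) = 42 (Function('A')(o) = Add(6, Mul(-3, -12)) = Add(6, 36) = 42)
Add(Add(Add(162, Function('A')(-3)), 51), Mul(-1, Function('k')(Mul(Add(4, -7), Add(11, Function('Z')(Function('a')(6, -1))))))) = Add(Add(Add(162, 42), 51), Mul(-1, Pow(Mul(Add(4, -7), Add(11, Mul(Rational(-1, 3), 6))), 2))) = Add(Add(204, 51), Mul(-1, Pow(Mul(-3, Add(11, -2)), 2))) = Add(255, Mul(-1, Pow(Mul(-3, 9), 2))) = Add(255, Mul(-1, Pow(-27, 2))) = Add(255, Mul(-1, 729)) = Add(255, -729) = -474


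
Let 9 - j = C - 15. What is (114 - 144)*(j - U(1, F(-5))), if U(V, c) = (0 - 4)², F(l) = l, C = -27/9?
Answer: -330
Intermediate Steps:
C = -3 (C = -27*⅑ = -3)
U(V, c) = 16 (U(V, c) = (-4)² = 16)
j = 27 (j = 9 - (-3 - 15) = 9 - 1*(-18) = 9 + 18 = 27)
(114 - 144)*(j - U(1, F(-5))) = (114 - 144)*(27 - 1*16) = -30*(27 - 16) = -30*11 = -330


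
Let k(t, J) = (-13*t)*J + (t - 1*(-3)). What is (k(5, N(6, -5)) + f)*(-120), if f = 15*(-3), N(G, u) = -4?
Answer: -26760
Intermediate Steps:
f = -45
k(t, J) = 3 + t - 13*J*t (k(t, J) = -13*J*t + (t + 3) = -13*J*t + (3 + t) = 3 + t - 13*J*t)
(k(5, N(6, -5)) + f)*(-120) = ((3 + 5 - 13*(-4)*5) - 45)*(-120) = ((3 + 5 + 260) - 45)*(-120) = (268 - 45)*(-120) = 223*(-120) = -26760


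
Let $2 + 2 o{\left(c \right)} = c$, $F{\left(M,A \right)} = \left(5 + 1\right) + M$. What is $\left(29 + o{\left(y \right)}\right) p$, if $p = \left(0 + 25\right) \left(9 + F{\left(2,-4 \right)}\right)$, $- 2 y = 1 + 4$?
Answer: $\frac{45475}{4} \approx 11369.0$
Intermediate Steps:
$y = - \frac{5}{2}$ ($y = - \frac{1 + 4}{2} = \left(- \frac{1}{2}\right) 5 = - \frac{5}{2} \approx -2.5$)
$F{\left(M,A \right)} = 6 + M$
$o{\left(c \right)} = -1 + \frac{c}{2}$
$p = 425$ ($p = \left(0 + 25\right) \left(9 + \left(6 + 2\right)\right) = 25 \left(9 + 8\right) = 25 \cdot 17 = 425$)
$\left(29 + o{\left(y \right)}\right) p = \left(29 + \left(-1 + \frac{1}{2} \left(- \frac{5}{2}\right)\right)\right) 425 = \left(29 - \frac{9}{4}\right) 425 = \frac{107}{4} \cdot 425 = \frac{45475}{4}$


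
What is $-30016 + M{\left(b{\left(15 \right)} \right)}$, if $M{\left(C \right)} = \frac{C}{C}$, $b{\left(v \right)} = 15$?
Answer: $-30015$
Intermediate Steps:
$M{\left(C \right)} = 1$
$-30016 + M{\left(b{\left(15 \right)} \right)} = -30016 + 1 = -30015$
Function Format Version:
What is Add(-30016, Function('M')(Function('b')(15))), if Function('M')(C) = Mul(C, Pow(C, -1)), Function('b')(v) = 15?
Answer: -30015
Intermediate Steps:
Function('M')(C) = 1
Add(-30016, Function('M')(Function('b')(15))) = Add(-30016, 1) = -30015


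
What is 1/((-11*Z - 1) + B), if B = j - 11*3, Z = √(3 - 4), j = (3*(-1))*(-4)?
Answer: -2/55 + I/55 ≈ -0.036364 + 0.018182*I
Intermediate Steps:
j = 12 (j = -3*(-4) = 12)
Z = I (Z = √(-1) = I ≈ 1.0*I)
B = -21 (B = 12 - 11*3 = 12 - 33 = -21)
1/((-11*Z - 1) + B) = 1/((-11*I - 1) - 21) = 1/((-1 - 11*I) - 21) = 1/(-22 - 11*I) = (-22 + 11*I)/605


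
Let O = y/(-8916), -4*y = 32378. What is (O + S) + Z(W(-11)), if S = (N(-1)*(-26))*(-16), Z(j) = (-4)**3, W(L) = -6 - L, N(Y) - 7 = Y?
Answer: 43383613/17832 ≈ 2432.9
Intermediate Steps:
N(Y) = 7 + Y
Z(j) = -64
y = -16189/2 (y = -1/4*32378 = -16189/2 ≈ -8094.5)
S = 2496 (S = ((7 - 1)*(-26))*(-16) = (6*(-26))*(-16) = -156*(-16) = 2496)
O = 16189/17832 (O = -16189/2/(-8916) = -16189/2*(-1/8916) = 16189/17832 ≈ 0.90786)
(O + S) + Z(W(-11)) = (16189/17832 + 2496) - 64 = 44524861/17832 - 64 = 43383613/17832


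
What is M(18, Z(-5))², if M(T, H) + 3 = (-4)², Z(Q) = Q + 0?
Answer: 169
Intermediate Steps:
Z(Q) = Q
M(T, H) = 13 (M(T, H) = -3 + (-4)² = -3 + 16 = 13)
M(18, Z(-5))² = 13² = 169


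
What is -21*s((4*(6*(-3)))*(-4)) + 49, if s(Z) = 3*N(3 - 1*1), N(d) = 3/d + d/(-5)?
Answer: -203/10 ≈ -20.300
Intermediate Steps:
N(d) = 3/d - d/5 (N(d) = 3/d + d*(-⅕) = 3/d - d/5)
s(Z) = 33/10 (s(Z) = 3*(3/(3 - 1*1) - (3 - 1*1)/5) = 3*(3/(3 - 1) - (3 - 1)/5) = 3*(3/2 - ⅕*2) = 3*(3*(½) - ⅖) = 3*(3/2 - ⅖) = 3*(11/10) = 33/10)
-21*s((4*(6*(-3)))*(-4)) + 49 = -21*33/10 + 49 = -693/10 + 49 = -203/10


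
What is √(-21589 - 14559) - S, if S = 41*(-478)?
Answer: 19598 + 2*I*√9037 ≈ 19598.0 + 190.13*I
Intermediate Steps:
S = -19598
√(-21589 - 14559) - S = √(-21589 - 14559) - 1*(-19598) = √(-36148) + 19598 = 2*I*√9037 + 19598 = 19598 + 2*I*√9037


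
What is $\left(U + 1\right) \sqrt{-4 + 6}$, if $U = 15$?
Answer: $16 \sqrt{2} \approx 22.627$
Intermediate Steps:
$\left(U + 1\right) \sqrt{-4 + 6} = \left(15 + 1\right) \sqrt{-4 + 6} = 16 \sqrt{2}$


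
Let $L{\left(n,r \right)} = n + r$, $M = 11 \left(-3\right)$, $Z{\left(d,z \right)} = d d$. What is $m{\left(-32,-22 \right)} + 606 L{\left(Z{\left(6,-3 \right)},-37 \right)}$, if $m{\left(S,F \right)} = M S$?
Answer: $450$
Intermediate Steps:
$Z{\left(d,z \right)} = d^{2}$
$M = -33$
$m{\left(S,F \right)} = - 33 S$
$m{\left(-32,-22 \right)} + 606 L{\left(Z{\left(6,-3 \right)},-37 \right)} = \left(-33\right) \left(-32\right) + 606 \left(6^{2} - 37\right) = 1056 + 606 \left(36 - 37\right) = 1056 + 606 \left(-1\right) = 1056 - 606 = 450$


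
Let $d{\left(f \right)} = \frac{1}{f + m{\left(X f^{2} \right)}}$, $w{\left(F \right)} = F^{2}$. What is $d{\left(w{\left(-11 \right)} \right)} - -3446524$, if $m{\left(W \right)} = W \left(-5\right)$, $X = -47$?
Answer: $\frac{11858648132145}{3440756} \approx 3.4465 \cdot 10^{6}$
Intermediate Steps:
$m{\left(W \right)} = - 5 W$
$d{\left(f \right)} = \frac{1}{f + 235 f^{2}}$ ($d{\left(f \right)} = \frac{1}{f - 5 \left(- 47 f^{2}\right)} = \frac{1}{f + 235 f^{2}}$)
$d{\left(w{\left(-11 \right)} \right)} - -3446524 = \frac{1}{\left(-11\right)^{2} \left(1 + 235 \left(-11\right)^{2}\right)} - -3446524 = \frac{1}{121 \left(1 + 235 \cdot 121\right)} + 3446524 = \frac{1}{121 \left(1 + 28435\right)} + 3446524 = \frac{1}{121 \cdot 28436} + 3446524 = \frac{1}{121} \cdot \frac{1}{28436} + 3446524 = \frac{1}{3440756} + 3446524 = \frac{11858648132145}{3440756}$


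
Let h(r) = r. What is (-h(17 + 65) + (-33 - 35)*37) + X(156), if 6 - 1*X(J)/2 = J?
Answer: -2898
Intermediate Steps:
X(J) = 12 - 2*J
(-h(17 + 65) + (-33 - 35)*37) + X(156) = (-(17 + 65) + (-33 - 35)*37) + (12 - 2*156) = (-1*82 - 68*37) + (12 - 312) = (-82 - 2516) - 300 = -2598 - 300 = -2898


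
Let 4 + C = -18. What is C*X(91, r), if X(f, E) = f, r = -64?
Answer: -2002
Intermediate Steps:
C = -22 (C = -4 - 18 = -22)
C*X(91, r) = -22*91 = -2002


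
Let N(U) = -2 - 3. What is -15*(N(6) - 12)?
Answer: 255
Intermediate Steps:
N(U) = -5
-15*(N(6) - 12) = -15*(-5 - 12) = -15*(-17) = 255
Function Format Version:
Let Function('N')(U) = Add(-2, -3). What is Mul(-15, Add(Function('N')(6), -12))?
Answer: 255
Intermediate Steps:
Function('N')(U) = -5
Mul(-15, Add(Function('N')(6), -12)) = Mul(-15, Add(-5, -12)) = Mul(-15, -17) = 255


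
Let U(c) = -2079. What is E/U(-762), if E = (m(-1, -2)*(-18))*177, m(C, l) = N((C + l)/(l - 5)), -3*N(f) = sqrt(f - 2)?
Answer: -118*I*sqrt(77)/1617 ≈ -0.64035*I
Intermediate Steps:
N(f) = -sqrt(-2 + f)/3 (N(f) = -sqrt(f - 2)/3 = -sqrt(-2 + f)/3)
m(C, l) = -sqrt(-2 + (C + l)/(-5 + l))/3 (m(C, l) = -sqrt(-2 + (C + l)/(l - 5))/3 = -sqrt(-2 + (C + l)/(-5 + l))/3)
E = 1062*I*sqrt(77)/7 (E = (-sqrt(10 - 1 - 1*(-2))*(I*sqrt(7)/7)/3*(-18))*177 = (-sqrt(10 - 1 + 2)*(I*sqrt(7)/7)/3*(-18))*177 = (-I*sqrt(77)/7/3*(-18))*177 = (-I*sqrt(77)/21*(-18))*177 = (6*I*sqrt(77)/7)*177 = 1062*I*sqrt(77)/7 ≈ 1331.3*I)
E/U(-762) = (1062*I*sqrt(77)/7)/(-2079) = (1062*I*sqrt(77)/7)*(-1/2079) = -118*I*sqrt(77)/1617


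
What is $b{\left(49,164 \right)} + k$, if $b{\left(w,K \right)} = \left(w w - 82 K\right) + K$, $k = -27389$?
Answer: $-38272$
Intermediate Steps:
$b{\left(w,K \right)} = w^{2} - 81 K$ ($b{\left(w,K \right)} = \left(w^{2} - 82 K\right) + K = w^{2} - 81 K$)
$b{\left(49,164 \right)} + k = \left(49^{2} - 13284\right) - 27389 = \left(2401 - 13284\right) - 27389 = -10883 - 27389 = -38272$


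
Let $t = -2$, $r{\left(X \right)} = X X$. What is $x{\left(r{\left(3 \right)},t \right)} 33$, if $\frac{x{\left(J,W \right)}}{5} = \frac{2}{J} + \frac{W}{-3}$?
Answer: $\frac{440}{3} \approx 146.67$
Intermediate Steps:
$r{\left(X \right)} = X^{2}$
$x{\left(J,W \right)} = \frac{10}{J} - \frac{5 W}{3}$ ($x{\left(J,W \right)} = 5 \left(\frac{2}{J} + \frac{W}{-3}\right) = 5 \left(\frac{2}{J} + W \left(- \frac{1}{3}\right)\right) = 5 \left(\frac{2}{J} - \frac{W}{3}\right) = \frac{10}{J} - \frac{5 W}{3}$)
$x{\left(r{\left(3 \right)},t \right)} 33 = \left(\frac{10}{3^{2}} - - \frac{10}{3}\right) 33 = \left(\frac{10}{9} + \frac{10}{3}\right) 33 = \frac{40}{9} \cdot 33 = \frac{440}{3}$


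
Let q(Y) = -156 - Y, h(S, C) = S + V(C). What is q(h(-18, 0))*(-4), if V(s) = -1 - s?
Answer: 548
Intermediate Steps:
h(S, C) = -1 + S - C (h(S, C) = S + (-1 - C) = -1 + S - C)
q(h(-18, 0))*(-4) = (-156 - (-1 - 18 - 1*0))*(-4) = (-156 - (-1 - 18 + 0))*(-4) = (-156 - 1*(-19))*(-4) = (-156 + 19)*(-4) = -137*(-4) = 548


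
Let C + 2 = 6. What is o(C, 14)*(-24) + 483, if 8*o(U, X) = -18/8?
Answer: 1959/4 ≈ 489.75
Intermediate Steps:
C = 4 (C = -2 + 6 = 4)
o(U, X) = -9/32 (o(U, X) = (-18/8)/8 = (-18*1/8)/8 = (1/8)*(-9/4) = -9/32)
o(C, 14)*(-24) + 483 = -9/32*(-24) + 483 = 27/4 + 483 = 1959/4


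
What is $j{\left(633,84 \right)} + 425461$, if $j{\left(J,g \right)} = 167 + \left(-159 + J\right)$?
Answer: $426102$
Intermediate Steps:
$j{\left(J,g \right)} = 8 + J$
$j{\left(633,84 \right)} + 425461 = \left(8 + 633\right) + 425461 = 641 + 425461 = 426102$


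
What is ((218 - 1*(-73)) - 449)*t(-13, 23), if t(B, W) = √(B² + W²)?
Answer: -158*√698 ≈ -4174.3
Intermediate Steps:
((218 - 1*(-73)) - 449)*t(-13, 23) = ((218 - 1*(-73)) - 449)*√((-13)² + 23²) = ((218 + 73) - 449)*√(169 + 529) = (291 - 449)*√698 = -158*√698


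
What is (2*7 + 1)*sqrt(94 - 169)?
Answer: 75*I*sqrt(3) ≈ 129.9*I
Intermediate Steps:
(2*7 + 1)*sqrt(94 - 169) = (14 + 1)*sqrt(-75) = 15*(5*I*sqrt(3)) = 75*I*sqrt(3)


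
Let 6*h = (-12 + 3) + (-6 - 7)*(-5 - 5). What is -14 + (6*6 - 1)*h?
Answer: 4151/6 ≈ 691.83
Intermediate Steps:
h = 121/6 (h = ((-12 + 3) + (-6 - 7)*(-5 - 5))/6 = (-9 - 13*(-10))/6 = (-9 + 130)/6 = (⅙)*121 = 121/6 ≈ 20.167)
-14 + (6*6 - 1)*h = -14 + (6*6 - 1)*(121/6) = -14 + (36 - 1)*(121/6) = -14 + 35*(121/6) = -14 + 4235/6 = 4151/6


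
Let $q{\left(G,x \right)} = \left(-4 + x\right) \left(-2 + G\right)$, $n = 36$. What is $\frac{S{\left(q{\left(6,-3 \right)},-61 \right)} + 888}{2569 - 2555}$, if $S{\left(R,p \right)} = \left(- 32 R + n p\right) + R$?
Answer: $- \frac{220}{7} \approx -31.429$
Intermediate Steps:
$S{\left(R,p \right)} = - 31 R + 36 p$ ($S{\left(R,p \right)} = \left(- 32 R + 36 p\right) + R = - 31 R + 36 p$)
$\frac{S{\left(q{\left(6,-3 \right)},-61 \right)} + 888}{2569 - 2555} = \frac{\left(- 31 \left(8 - 24 - -6 + 6 \left(-3\right)\right) + 36 \left(-61\right)\right) + 888}{2569 - 2555} = \frac{\left(- 31 \left(8 - 24 + 6 - 18\right) - 2196\right) + 888}{14} = \left(\left(\left(-31\right) \left(-28\right) - 2196\right) + 888\right) \frac{1}{14} = \left(\left(868 - 2196\right) + 888\right) \frac{1}{14} = \left(-1328 + 888\right) \frac{1}{14} = \left(-440\right) \frac{1}{14} = - \frac{220}{7}$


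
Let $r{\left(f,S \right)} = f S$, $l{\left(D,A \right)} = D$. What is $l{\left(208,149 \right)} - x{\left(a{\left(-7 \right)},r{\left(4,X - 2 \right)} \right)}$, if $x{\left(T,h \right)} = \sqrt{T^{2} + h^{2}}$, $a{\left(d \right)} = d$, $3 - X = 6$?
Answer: $208 - \sqrt{449} \approx 186.81$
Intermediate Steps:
$X = -3$ ($X = 3 - 6 = -3$)
$r{\left(f,S \right)} = S f$
$l{\left(208,149 \right)} - x{\left(a{\left(-7 \right)},r{\left(4,X - 2 \right)} \right)} = 208 - \sqrt{\left(-7\right)^{2} + \left(\left(-3 - 2\right) 4\right)^{2}} = 208 - \sqrt{49 + \left(\left(-3 - 2\right) 4\right)^{2}} = 208 - \sqrt{49 + \left(\left(-5\right) 4\right)^{2}} = 208 - \sqrt{49 + \left(-20\right)^{2}} = 208 - \sqrt{49 + 400} = 208 - \sqrt{449}$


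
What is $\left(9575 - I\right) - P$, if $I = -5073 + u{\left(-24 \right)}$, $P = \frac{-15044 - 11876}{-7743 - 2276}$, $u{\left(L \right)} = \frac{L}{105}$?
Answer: $\frac{5135678872}{350665} \approx 14646.0$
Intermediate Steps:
$u{\left(L \right)} = \frac{L}{105}$ ($u{\left(L \right)} = L \frac{1}{105} = \frac{L}{105}$)
$P = \frac{26920}{10019}$ ($P = - \frac{26920}{-10019} = \left(-26920\right) \left(- \frac{1}{10019}\right) = \frac{26920}{10019} \approx 2.6869$)
$I = - \frac{177563}{35}$ ($I = -5073 + \frac{1}{105} \left(-24\right) = -5073 - \frac{8}{35} = - \frac{177563}{35} \approx -5073.2$)
$\left(9575 - I\right) - P = \left(9575 - - \frac{177563}{35}\right) - \frac{26920}{10019} = \left(9575 + \frac{177563}{35}\right) - \frac{26920}{10019} = \frac{512688}{35} - \frac{26920}{10019} = \frac{5135678872}{350665}$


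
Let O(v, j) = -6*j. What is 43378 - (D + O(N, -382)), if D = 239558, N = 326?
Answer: -198472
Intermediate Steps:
43378 - (D + O(N, -382)) = 43378 - (239558 - 6*(-382)) = 43378 - (239558 + 2292) = 43378 - 1*241850 = 43378 - 241850 = -198472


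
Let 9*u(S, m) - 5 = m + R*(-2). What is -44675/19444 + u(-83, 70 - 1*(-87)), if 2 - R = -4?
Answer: 838175/58332 ≈ 14.369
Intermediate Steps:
R = 6 (R = 2 - 1*(-4) = 2 + 4 = 6)
u(S, m) = -7/9 + m/9 (u(S, m) = 5/9 + (m + 6*(-2))/9 = 5/9 + (m - 12)/9 = 5/9 + (-12 + m)/9 = 5/9 + (-4/3 + m/9) = -7/9 + m/9)
-44675/19444 + u(-83, 70 - 1*(-87)) = -44675/19444 + (-7/9 + (70 - 1*(-87))/9) = -44675*1/19444 + (-7/9 + (70 + 87)/9) = -44675/19444 + (-7/9 + (⅑)*157) = -44675/19444 + (-7/9 + 157/9) = -44675/19444 + 50/3 = 838175/58332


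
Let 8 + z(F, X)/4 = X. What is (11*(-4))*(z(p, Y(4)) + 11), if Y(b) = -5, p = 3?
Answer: 1804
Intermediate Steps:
z(F, X) = -32 + 4*X
(11*(-4))*(z(p, Y(4)) + 11) = (11*(-4))*((-32 + 4*(-5)) + 11) = -44*((-32 - 20) + 11) = -44*(-52 + 11) = -44*(-41) = 1804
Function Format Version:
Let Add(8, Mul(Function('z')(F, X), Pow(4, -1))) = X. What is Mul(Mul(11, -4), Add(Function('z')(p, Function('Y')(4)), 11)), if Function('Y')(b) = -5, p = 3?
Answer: 1804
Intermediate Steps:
Function('z')(F, X) = Add(-32, Mul(4, X))
Mul(Mul(11, -4), Add(Function('z')(p, Function('Y')(4)), 11)) = Mul(Mul(11, -4), Add(Add(-32, Mul(4, -5)), 11)) = Mul(-44, Add(Add(-32, -20), 11)) = Mul(-44, Add(-52, 11)) = Mul(-44, -41) = 1804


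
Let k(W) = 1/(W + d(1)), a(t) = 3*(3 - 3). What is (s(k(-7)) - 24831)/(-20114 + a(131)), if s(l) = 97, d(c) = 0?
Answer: 12367/10057 ≈ 1.2297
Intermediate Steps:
a(t) = 0 (a(t) = 3*0 = 0)
k(W) = 1/W (k(W) = 1/(W + 0) = 1/W)
(s(k(-7)) - 24831)/(-20114 + a(131)) = (97 - 24831)/(-20114 + 0) = -24734/(-20114) = -24734*(-1/20114) = 12367/10057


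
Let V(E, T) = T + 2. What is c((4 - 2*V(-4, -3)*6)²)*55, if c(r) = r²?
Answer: 3604480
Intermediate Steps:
V(E, T) = 2 + T
c((4 - 2*V(-4, -3)*6)²)*55 = ((4 - 2*(2 - 3)*6)²)²*55 = ((4 - 2*(-1)*6)²)²*55 = ((4 + 2*6)²)²*55 = ((4 + 12)²)²*55 = (16²)²*55 = 256²*55 = 65536*55 = 3604480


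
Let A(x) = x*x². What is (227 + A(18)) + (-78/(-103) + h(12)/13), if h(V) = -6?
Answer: 8113397/1339 ≈ 6059.3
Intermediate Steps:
A(x) = x³
(227 + A(18)) + (-78/(-103) + h(12)/13) = (227 + 18³) + (-78/(-103) - 6/13) = (227 + 5832) + (-78*(-1/103) - 6*1/13) = 6059 + (78/103 - 6/13) = 6059 + 396/1339 = 8113397/1339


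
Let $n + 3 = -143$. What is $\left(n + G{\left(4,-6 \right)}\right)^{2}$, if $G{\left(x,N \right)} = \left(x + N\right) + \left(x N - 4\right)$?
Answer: $30976$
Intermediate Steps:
$n = -146$ ($n = -3 - 143 = -146$)
$G{\left(x,N \right)} = -4 + N + x + N x$ ($G{\left(x,N \right)} = \left(N + x\right) + \left(N x - 4\right) = \left(N + x\right) + \left(-4 + N x\right) = -4 + N + x + N x$)
$\left(n + G{\left(4,-6 \right)}\right)^{2} = \left(-146 - 30\right)^{2} = \left(-176\right)^{2} = 30976$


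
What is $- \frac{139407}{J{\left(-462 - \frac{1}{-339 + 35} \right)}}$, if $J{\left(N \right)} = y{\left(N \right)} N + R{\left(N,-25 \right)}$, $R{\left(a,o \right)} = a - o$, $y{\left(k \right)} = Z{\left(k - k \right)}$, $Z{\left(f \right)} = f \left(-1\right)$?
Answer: $\frac{42379728}{132847} \approx 319.01$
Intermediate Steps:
$Z{\left(f \right)} = - f$
$y{\left(k \right)} = 0$ ($y{\left(k \right)} = - (k - k) = \left(-1\right) 0 = 0$)
$J{\left(N \right)} = 25 + N$ ($J{\left(N \right)} = 0 N + \left(N - -25\right) = 0 + \left(N + 25\right) = 0 + \left(25 + N\right) = 25 + N$)
$- \frac{139407}{J{\left(-462 - \frac{1}{-339 + 35} \right)}} = - \frac{139407}{25 - \left(462 + \frac{1}{-339 + 35}\right)} = - \frac{139407}{25 - \frac{140447}{304}} = - \frac{139407}{- \frac{132847}{304}} = \left(-139407\right) \left(- \frac{304}{132847}\right) = \frac{42379728}{132847}$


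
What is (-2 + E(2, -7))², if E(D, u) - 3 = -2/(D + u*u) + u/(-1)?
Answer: 164836/2601 ≈ 63.374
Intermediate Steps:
E(D, u) = 3 - u - 2/(D + u²) (E(D, u) = 3 + (-2/(D + u*u) + u/(-1)) = 3 + (-2/(D + u²) + u*(-1)) = 3 + (-2/(D + u²) - u) = 3 + (-u - 2/(D + u²)) = 3 - u - 2/(D + u²))
(-2 + E(2, -7))² = (-2 + (-2 - 1*(-7)³ + 3*2 + 3*(-7)² - 1*2*(-7))/(2 + (-7)²))² = (-2 + (-2 - 1*(-343) + 6 + 3*49 + 14)/(2 + 49))² = (-2 + (-2 + 343 + 6 + 147 + 14)/51)² = (-2 + (1/51)*508)² = (-2 + 508/51)² = (406/51)² = 164836/2601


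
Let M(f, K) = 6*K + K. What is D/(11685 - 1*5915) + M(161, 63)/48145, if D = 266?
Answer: 1535114/27779665 ≈ 0.055260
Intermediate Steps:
M(f, K) = 7*K
D/(11685 - 1*5915) + M(161, 63)/48145 = 266/(11685 - 1*5915) + (7*63)/48145 = 266/(11685 - 5915) + 441*(1/48145) = 266/5770 + 441/48145 = 266*(1/5770) + 441/48145 = 133/2885 + 441/48145 = 1535114/27779665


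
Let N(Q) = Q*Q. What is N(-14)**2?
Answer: 38416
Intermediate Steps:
N(Q) = Q**2
N(-14)**2 = ((-14)**2)**2 = 196**2 = 38416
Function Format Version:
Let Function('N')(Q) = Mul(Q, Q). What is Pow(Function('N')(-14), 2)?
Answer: 38416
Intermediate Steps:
Function('N')(Q) = Pow(Q, 2)
Pow(Function('N')(-14), 2) = Pow(Pow(-14, 2), 2) = Pow(196, 2) = 38416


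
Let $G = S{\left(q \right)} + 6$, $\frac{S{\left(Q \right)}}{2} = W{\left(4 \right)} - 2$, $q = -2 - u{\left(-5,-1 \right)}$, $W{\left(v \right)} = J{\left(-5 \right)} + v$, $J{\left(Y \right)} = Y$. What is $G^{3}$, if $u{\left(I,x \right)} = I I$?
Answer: $0$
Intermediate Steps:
$u{\left(I,x \right)} = I^{2}$
$W{\left(v \right)} = -5 + v$
$q = -27$ ($q = -2 - \left(-5\right)^{2} = -2 - 25 = -27$)
$S{\left(Q \right)} = -6$ ($S{\left(Q \right)} = 2 \left(\left(-5 + 4\right) - 2\right) = 2 \left(-1 - 2\right) = 2 \left(-3\right) = -6$)
$G = 0$ ($G = -6 + 6 = 0$)
$G^{3} = 0^{3} = 0$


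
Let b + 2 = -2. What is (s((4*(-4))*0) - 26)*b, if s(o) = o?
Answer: 104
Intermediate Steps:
b = -4 (b = -2 - 2 = -4)
(s((4*(-4))*0) - 26)*b = ((4*(-4))*0 - 26)*(-4) = (-16*0 - 26)*(-4) = (0 - 26)*(-4) = -26*(-4) = 104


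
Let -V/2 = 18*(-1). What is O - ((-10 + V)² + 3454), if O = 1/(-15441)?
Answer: -63771331/15441 ≈ -4130.0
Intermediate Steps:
V = 36 (V = -36*(-1) = -2*(-18) = 36)
O = -1/15441 ≈ -6.4763e-5
O - ((-10 + V)² + 3454) = -1/15441 - ((-10 + 36)² + 3454) = -1/15441 - (26² + 3454) = -1/15441 - (676 + 3454) = -1/15441 - 1*4130 = -1/15441 - 4130 = -63771331/15441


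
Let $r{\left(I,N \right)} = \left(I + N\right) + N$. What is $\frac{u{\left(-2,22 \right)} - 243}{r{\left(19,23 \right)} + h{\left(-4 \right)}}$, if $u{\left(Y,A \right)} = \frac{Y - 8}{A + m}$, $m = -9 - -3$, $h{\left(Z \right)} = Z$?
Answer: $- \frac{1949}{488} \approx -3.9939$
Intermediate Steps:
$r{\left(I,N \right)} = I + 2 N$
$m = -6$ ($m = -9 + 3 = -6$)
$u{\left(Y,A \right)} = \frac{-8 + Y}{-6 + A}$ ($u{\left(Y,A \right)} = \frac{Y - 8}{A - 6} = \frac{-8 + Y}{-6 + A}$)
$\frac{u{\left(-2,22 \right)} - 243}{r{\left(19,23 \right)} + h{\left(-4 \right)}} = \frac{\frac{-8 - 2}{-6 + 22} - 243}{\left(19 + 2 \cdot 23\right) - 4} = \frac{\frac{1}{16} \left(-10\right) - 243}{\left(19 + 46\right) - 4} = \frac{\frac{1}{16} \left(-10\right) - 243}{65 - 4} = \frac{- \frac{5}{8} - 243}{61} = \left(- \frac{1949}{8}\right) \frac{1}{61} = - \frac{1949}{488}$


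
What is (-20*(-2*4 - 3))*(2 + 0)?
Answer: 440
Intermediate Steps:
(-20*(-2*4 - 3))*(2 + 0) = -20*(-8 - 3)*2 = -20*(-11)*2 = 220*2 = 440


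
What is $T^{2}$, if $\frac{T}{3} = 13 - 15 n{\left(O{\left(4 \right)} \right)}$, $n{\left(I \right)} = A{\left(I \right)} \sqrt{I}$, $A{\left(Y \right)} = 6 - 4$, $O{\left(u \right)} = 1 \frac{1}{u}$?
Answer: $36$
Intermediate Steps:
$O{\left(u \right)} = \frac{1}{u}$
$A{\left(Y \right)} = 2$ ($A{\left(Y \right)} = 6 - 4 = 2$)
$n{\left(I \right)} = 2 \sqrt{I}$
$T = -6$ ($T = 3 \left(13 - 15 \cdot 2 \sqrt{\frac{1}{4}}\right) = 3 \left(13 - 15 \cdot \frac{2}{2}\right) = 3 \left(13 - 15 \cdot 2 \cdot \frac{1}{2}\right) = 3 \left(13 - 15\right) = 3 \left(-2\right) = -6$)
$T^{2} = \left(-6\right)^{2} = 36$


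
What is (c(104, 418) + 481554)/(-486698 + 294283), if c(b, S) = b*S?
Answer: -525026/192415 ≈ -2.7286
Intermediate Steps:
c(b, S) = S*b
(c(104, 418) + 481554)/(-486698 + 294283) = (418*104 + 481554)/(-486698 + 294283) = (43472 + 481554)/(-192415) = 525026*(-1/192415) = -525026/192415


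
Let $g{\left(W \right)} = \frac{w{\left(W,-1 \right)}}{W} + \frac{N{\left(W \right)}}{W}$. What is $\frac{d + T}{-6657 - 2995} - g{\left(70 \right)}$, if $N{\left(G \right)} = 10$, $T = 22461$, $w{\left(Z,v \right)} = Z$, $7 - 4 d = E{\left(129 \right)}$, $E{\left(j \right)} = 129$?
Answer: $- \frac{468459}{135128} \approx -3.4668$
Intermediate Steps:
$d = - \frac{61}{2}$ ($d = \frac{7}{4} - \frac{129}{4} = - \frac{61}{2} \approx -30.5$)
$g{\left(W \right)} = 1 + \frac{10}{W}$ ($g{\left(W \right)} = \frac{W}{W} + \frac{10}{W} = 1 + \frac{10}{W}$)
$\frac{d + T}{-6657 - 2995} - g{\left(70 \right)} = \frac{- \frac{61}{2} + 22461}{-6657 - 2995} - \frac{10 + 70}{70} = \frac{44861}{2 \left(-9652\right)} - \frac{1}{70} \cdot 80 = \frac{44861}{2} \left(- \frac{1}{9652}\right) - \frac{8}{7} = - \frac{44861}{19304} - \frac{8}{7} = - \frac{468459}{135128}$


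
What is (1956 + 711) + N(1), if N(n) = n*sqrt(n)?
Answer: 2668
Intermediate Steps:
N(n) = n**(3/2)
(1956 + 711) + N(1) = (1956 + 711) + 1**(3/2) = 2667 + 1 = 2668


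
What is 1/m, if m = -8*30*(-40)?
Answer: 1/9600 ≈ 0.00010417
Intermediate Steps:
m = 9600 (m = -240*(-40) = 9600)
1/m = 1/9600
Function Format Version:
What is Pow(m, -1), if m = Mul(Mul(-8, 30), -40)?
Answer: Rational(1, 9600) ≈ 0.00010417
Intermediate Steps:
m = 9600 (m = Mul(-240, -40) = 9600)
Pow(m, -1) = Pow(9600, -1) = Rational(1, 9600)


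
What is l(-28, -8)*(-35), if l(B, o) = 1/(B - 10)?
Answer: 35/38 ≈ 0.92105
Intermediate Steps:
l(B, o) = 1/(-10 + B)
l(-28, -8)*(-35) = -35/(-10 - 28) = -35/(-38) = -1/38*(-35) = 35/38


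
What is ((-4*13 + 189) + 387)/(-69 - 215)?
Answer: -131/71 ≈ -1.8451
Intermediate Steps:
((-4*13 + 189) + 387)/(-69 - 215) = ((-52 + 189) + 387)/(-284) = (137 + 387)*(-1/284) = 524*(-1/284) = -131/71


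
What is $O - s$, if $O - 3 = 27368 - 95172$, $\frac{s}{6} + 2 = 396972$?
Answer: $-2449621$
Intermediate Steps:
$s = 2381820$ ($s = -12 + 6 \cdot 396972 = -12 + 2381832 = 2381820$)
$O = -67801$ ($O = 3 + \left(27368 - 95172\right) = 3 - 67804 = -67801$)
$O - s = -67801 - 2381820 = -2449621$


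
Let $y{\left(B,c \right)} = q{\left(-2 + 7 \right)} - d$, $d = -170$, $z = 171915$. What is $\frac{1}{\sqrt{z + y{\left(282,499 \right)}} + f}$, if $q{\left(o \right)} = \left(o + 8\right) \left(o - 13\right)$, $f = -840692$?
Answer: $- \frac{840692}{706762866883} - \frac{3 \sqrt{19109}}{706762866883} \approx -1.1901 \cdot 10^{-6}$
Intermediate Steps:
$q{\left(o \right)} = \left(-13 + o\right) \left(8 + o\right)$ ($q{\left(o \right)} = \left(8 + o\right) \left(-13 + o\right) = \left(-13 + o\right) \left(8 + o\right)$)
$y{\left(B,c \right)} = 66$ ($y{\left(B,c \right)} = \left(-104 + \left(-2 + 7\right)^{2} - 5 \left(-2 + 7\right)\right) - -170 = \left(-104 + 5^{2} - 25\right) + 170 = \left(-104 + 25 - 25\right) + 170 = -104 + 170 = 66$)
$\frac{1}{\sqrt{z + y{\left(282,499 \right)}} + f} = \frac{1}{\sqrt{171915 + 66} - 840692} = \frac{1}{\sqrt{171981} - 840692} = \frac{1}{3 \sqrt{19109} - 840692} = \frac{1}{-840692 + 3 \sqrt{19109}}$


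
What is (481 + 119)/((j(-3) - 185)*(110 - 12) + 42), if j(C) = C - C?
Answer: -75/2261 ≈ -0.033171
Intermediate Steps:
j(C) = 0
(481 + 119)/((j(-3) - 185)*(110 - 12) + 42) = (481 + 119)/((0 - 185)*(110 - 12) + 42) = 600/(-185*98 + 42) = 600/(-18130 + 42) = 600/(-18088) = 600*(-1/18088) = -75/2261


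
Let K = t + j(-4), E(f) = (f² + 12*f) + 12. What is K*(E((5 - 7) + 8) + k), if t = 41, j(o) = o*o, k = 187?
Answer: 17499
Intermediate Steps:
j(o) = o²
E(f) = 12 + f² + 12*f
K = 57 (K = 41 + (-4)² = 41 + 16 = 57)
K*(E((5 - 7) + 8) + k) = 57*((12 + ((5 - 7) + 8)² + 12*((5 - 7) + 8)) + 187) = 57*((12 + (-2 + 8)² + 12*(-2 + 8)) + 187) = 57*((12 + 6² + 12*6) + 187) = 57*((12 + 36 + 72) + 187) = 57*(120 + 187) = 57*307 = 17499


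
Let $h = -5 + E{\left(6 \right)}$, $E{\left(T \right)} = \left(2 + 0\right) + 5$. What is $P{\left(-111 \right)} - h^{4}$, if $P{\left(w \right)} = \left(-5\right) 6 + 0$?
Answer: $-46$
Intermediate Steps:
$E{\left(T \right)} = 7$ ($E{\left(T \right)} = 2 + 5 = 7$)
$P{\left(w \right)} = -30$ ($P{\left(w \right)} = -30 + 0 = -30$)
$h = 2$ ($h = -5 + 7 = 2$)
$P{\left(-111 \right)} - h^{4} = -30 - 2^{4} = -30 - 16 = -46$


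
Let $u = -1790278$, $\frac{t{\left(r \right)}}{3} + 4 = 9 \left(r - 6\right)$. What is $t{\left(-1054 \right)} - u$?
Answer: $1761646$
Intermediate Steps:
$t{\left(r \right)} = -174 + 27 r$ ($t{\left(r \right)} = -12 + 3 \cdot 9 \left(r - 6\right) = -12 + 3 \cdot 9 \left(-6 + r\right) = -12 + 3 \left(-54 + 9 r\right) = -12 + \left(-162 + 27 r\right) = -174 + 27 r$)
$t{\left(-1054 \right)} - u = \left(-174 + 27 \left(-1054\right)\right) - -1790278 = \left(-174 - 28458\right) + 1790278 = -28632 + 1790278 = 1761646$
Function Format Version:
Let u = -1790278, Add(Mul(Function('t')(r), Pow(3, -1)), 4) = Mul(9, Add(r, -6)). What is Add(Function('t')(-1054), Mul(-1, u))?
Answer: 1761646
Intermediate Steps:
Function('t')(r) = Add(-174, Mul(27, r)) (Function('t')(r) = Add(-12, Mul(3, Mul(9, Add(r, -6)))) = Add(-12, Mul(3, Mul(9, Add(-6, r)))) = Add(-12, Mul(3, Add(-54, Mul(9, r)))) = Add(-12, Add(-162, Mul(27, r))) = Add(-174, Mul(27, r)))
Add(Function('t')(-1054), Mul(-1, u)) = Add(Add(-174, Mul(27, -1054)), Mul(-1, -1790278)) = Add(Add(-174, -28458), 1790278) = Add(-28632, 1790278) = 1761646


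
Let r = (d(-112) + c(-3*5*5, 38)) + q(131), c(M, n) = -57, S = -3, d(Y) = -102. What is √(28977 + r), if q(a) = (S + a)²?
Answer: √45202 ≈ 212.61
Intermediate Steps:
q(a) = (-3 + a)²
r = 16225 (r = (-102 - 57) + (-3 + 131)² = -159 + 128² = -159 + 16384 = 16225)
√(28977 + r) = √(28977 + 16225) = √45202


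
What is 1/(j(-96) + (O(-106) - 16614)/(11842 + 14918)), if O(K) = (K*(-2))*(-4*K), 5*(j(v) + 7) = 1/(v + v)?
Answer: -71360/304197 ≈ -0.23458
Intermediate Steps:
j(v) = -7 + 1/(10*v) (j(v) = -7 + 1/(5*(v + v)) = -7 + 1/(5*((2*v))) = -7 + (1/(2*v))/5 = -7 + 1/(10*v))
O(K) = 8*K**2 (O(K) = (-2*K)*(-4*K) = 8*K**2)
1/(j(-96) + (O(-106) - 16614)/(11842 + 14918)) = 1/((-7 + (1/10)/(-96)) + (8*(-106)**2 - 16614)/(11842 + 14918)) = 1/((-7 + (1/10)*(-1/96)) + (8*11236 - 16614)/26760) = 1/((-7 - 1/960) + (89888 - 16614)*(1/26760)) = 1/(-6721/960 + 73274*(1/26760)) = 1/(-6721/960 + 36637/13380) = 1/(-304197/71360) = -71360/304197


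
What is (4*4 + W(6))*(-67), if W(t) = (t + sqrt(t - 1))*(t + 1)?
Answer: -3886 - 469*sqrt(5) ≈ -4934.7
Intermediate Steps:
W(t) = (1 + t)*(t + sqrt(-1 + t)) (W(t) = (t + sqrt(-1 + t))*(1 + t) = (1 + t)*(t + sqrt(-1 + t)))
(4*4 + W(6))*(-67) = (4*4 + (6 + 6**2 + sqrt(-1 + 6) + 6*sqrt(-1 + 6)))*(-67) = (16 + (6 + 36 + sqrt(5) + 6*sqrt(5)))*(-67) = (16 + (42 + 7*sqrt(5)))*(-67) = (58 + 7*sqrt(5))*(-67) = -3886 - 469*sqrt(5)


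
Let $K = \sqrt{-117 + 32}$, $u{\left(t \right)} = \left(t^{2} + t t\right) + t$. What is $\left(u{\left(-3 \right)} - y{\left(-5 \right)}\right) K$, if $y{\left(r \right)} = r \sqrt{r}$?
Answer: $- 25 \sqrt{17} + 15 i \sqrt{85} \approx -103.08 + 138.29 i$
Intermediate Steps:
$u{\left(t \right)} = t + 2 t^{2}$ ($u{\left(t \right)} = \left(t^{2} + t^{2}\right) + t = 2 t^{2} + t = t + 2 t^{2}$)
$y{\left(r \right)} = r^{\frac{3}{2}}$
$K = i \sqrt{85}$ ($K = \sqrt{-85} = i \sqrt{85} \approx 9.2195 i$)
$\left(u{\left(-3 \right)} - y{\left(-5 \right)}\right) K = \left(- 3 \left(1 + 2 \left(-3\right)\right) - \left(-5\right)^{\frac{3}{2}}\right) i \sqrt{85} = \left(- 3 \left(1 - 6\right) - - 5 i \sqrt{5}\right) i \sqrt{85} = \left(\left(-3\right) \left(-5\right) + 5 i \sqrt{5}\right) i \sqrt{85} = \left(15 + 5 i \sqrt{5}\right) i \sqrt{85} = i \sqrt{85} \left(15 + 5 i \sqrt{5}\right)$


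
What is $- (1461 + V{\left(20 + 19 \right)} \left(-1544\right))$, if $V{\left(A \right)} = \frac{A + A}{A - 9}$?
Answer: $\frac{12767}{5} \approx 2553.4$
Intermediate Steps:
$V{\left(A \right)} = \frac{2 A}{-9 + A}$
$- (1461 + V{\left(20 + 19 \right)} \left(-1544\right)) = - (1461 + \frac{2 \left(20 + 19\right)}{-9 + \left(20 + 19\right)} \left(-1544\right)) = - (1461 + 2 \cdot 39 \frac{1}{-9 + 39} \left(-1544\right)) = - (1461 + 2 \cdot 39 \cdot \frac{1}{30} \left(-1544\right)) = - (1461 + \frac{13}{5} \left(-1544\right)) = - (1461 - \frac{20072}{5}) = \left(-1\right) \left(- \frac{12767}{5}\right) = \frac{12767}{5}$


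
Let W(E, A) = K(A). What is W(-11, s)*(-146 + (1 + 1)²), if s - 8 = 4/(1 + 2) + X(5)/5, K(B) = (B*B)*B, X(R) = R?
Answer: -4230322/27 ≈ -1.5668e+5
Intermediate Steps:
K(B) = B³ (K(B) = B²*B = B³)
s = 31/3 (s = 8 + (4/(1 + 2) + 5/5) = 8 + (4/3 + 5*(⅕)) = 8 + (4*(⅓) + 1) = 8 + (4/3 + 1) = 8 + 7/3 = 31/3 ≈ 10.333)
W(E, A) = A³
W(-11, s)*(-146 + (1 + 1)²) = (31/3)³*(-146 + (1 + 1)²) = 29791*(-146 + 2²)/27 = 29791*(-146 + 4)/27 = (29791/27)*(-142) = -4230322/27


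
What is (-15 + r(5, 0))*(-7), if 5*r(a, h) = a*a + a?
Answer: 63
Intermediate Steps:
r(a, h) = a/5 + a**2/5 (r(a, h) = (a*a + a)/5 = (a**2 + a)/5 = (a + a**2)/5 = a/5 + a**2/5)
(-15 + r(5, 0))*(-7) = (-15 + (1/5)*5*(1 + 5))*(-7) = (-15 + (1/5)*5*6)*(-7) = (-15 + 6)*(-7) = -9*(-7) = 63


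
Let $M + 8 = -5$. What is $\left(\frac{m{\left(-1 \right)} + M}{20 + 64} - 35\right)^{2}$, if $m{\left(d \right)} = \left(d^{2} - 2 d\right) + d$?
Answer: $\frac{8708401}{7056} \approx 1234.2$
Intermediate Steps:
$M = -13$ ($M = -8 - 5 = -13$)
$m{\left(d \right)} = d^{2} - d$
$\left(\frac{m{\left(-1 \right)} + M}{20 + 64} - 35\right)^{2} = \left(\frac{- (-1 - 1) - 13}{20 + 64} - 35\right)^{2} = \left(\frac{\left(-1\right) \left(-2\right) - 13}{84} - 35\right)^{2} = \left(\left(2 - 13\right) \frac{1}{84} - 35\right)^{2} = \left(\left(-11\right) \frac{1}{84} - 35\right)^{2} = \left(- \frac{11}{84} - 35\right)^{2} = \left(- \frac{2951}{84}\right)^{2} = \frac{8708401}{7056}$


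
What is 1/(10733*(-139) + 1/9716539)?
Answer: -9716539/14495978219092 ≈ -6.7029e-7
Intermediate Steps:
1/(10733*(-139) + 1/9716539) = 1/(-1491887 + 1/9716539) = 1/(-14495978219092/9716539) = -9716539/14495978219092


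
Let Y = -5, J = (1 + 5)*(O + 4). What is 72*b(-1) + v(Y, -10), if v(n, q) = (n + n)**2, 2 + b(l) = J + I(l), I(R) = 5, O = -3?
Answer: 748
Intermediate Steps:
J = 6 (J = (1 + 5)*(-3 + 4) = 6*1 = 6)
b(l) = 9 (b(l) = -2 + (6 + 5) = -2 + 11 = 9)
v(n, q) = 4*n**2 (v(n, q) = (2*n)**2 = 4*n**2)
72*b(-1) + v(Y, -10) = 72*9 + 4*(-5)**2 = 648 + 4*25 = 648 + 100 = 748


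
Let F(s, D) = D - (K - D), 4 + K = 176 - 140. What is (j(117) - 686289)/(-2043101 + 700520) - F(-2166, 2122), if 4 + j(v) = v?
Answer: -5654264996/1342581 ≈ -4211.5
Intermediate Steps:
j(v) = -4 + v
K = 32 (K = -4 + (176 - 140) = -4 + 36 = 32)
F(s, D) = -32 + 2*D (F(s, D) = D - (32 - D) = D + (-32 + D) = -32 + 2*D)
(j(117) - 686289)/(-2043101 + 700520) - F(-2166, 2122) = ((-4 + 117) - 686289)/(-2043101 + 700520) - (-32 + 2*2122) = (113 - 686289)/(-1342581) - (-32 + 4244) = -686176*(-1/1342581) - 1*4212 = 686176/1342581 - 4212 = -5654264996/1342581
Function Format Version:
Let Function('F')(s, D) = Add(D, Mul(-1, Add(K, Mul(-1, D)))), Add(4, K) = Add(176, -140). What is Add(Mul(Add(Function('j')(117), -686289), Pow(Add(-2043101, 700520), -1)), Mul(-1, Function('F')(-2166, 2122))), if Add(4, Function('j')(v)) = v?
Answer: Rational(-5654264996, 1342581) ≈ -4211.5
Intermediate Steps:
Function('j')(v) = Add(-4, v)
K = 32 (K = Add(-4, Add(176, -140)) = Add(-4, 36) = 32)
Function('F')(s, D) = Add(-32, Mul(2, D)) (Function('F')(s, D) = Add(D, Mul(-1, Add(32, Mul(-1, D)))) = Add(D, Add(-32, D)) = Add(-32, Mul(2, D)))
Add(Mul(Add(Function('j')(117), -686289), Pow(Add(-2043101, 700520), -1)), Mul(-1, Function('F')(-2166, 2122))) = Add(Mul(Add(Add(-4, 117), -686289), Pow(Add(-2043101, 700520), -1)), Mul(-1, Add(-32, Mul(2, 2122)))) = Add(Mul(Add(113, -686289), Pow(-1342581, -1)), Mul(-1, Add(-32, 4244))) = Add(Mul(-686176, Rational(-1, 1342581)), Mul(-1, 4212)) = Add(Rational(686176, 1342581), -4212) = Rational(-5654264996, 1342581)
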